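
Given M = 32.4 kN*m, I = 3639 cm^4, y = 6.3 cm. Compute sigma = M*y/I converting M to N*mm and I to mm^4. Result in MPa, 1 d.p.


Convert units:
M = 32.4 kN*m = 32400000 N*mm
y = 6.3 cm = 63 mm
I = 3639 cm^4 = 36390000 mm^4
sigma = 32400000 * 63 / 36390000
sigma = 56.1 MPa

56.1


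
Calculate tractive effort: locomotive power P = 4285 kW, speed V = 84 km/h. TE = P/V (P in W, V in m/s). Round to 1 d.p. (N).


Convert: P = 4285 kW = 4285000 W
V = 84 / 3.6 = 23.3333 m/s
TE = 4285000 / 23.3333
TE = 183642.9 N

183642.9


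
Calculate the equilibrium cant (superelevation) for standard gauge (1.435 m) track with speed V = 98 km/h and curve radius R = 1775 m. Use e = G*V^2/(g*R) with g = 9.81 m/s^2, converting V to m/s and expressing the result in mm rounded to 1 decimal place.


Convert speed: V = 98 / 3.6 = 27.2222 m/s
Apply formula: e = 1.435 * 27.2222^2 / (9.81 * 1775)
e = 1.435 * 741.0494 / 17412.75
e = 0.061071 m = 61.1 mm

61.1


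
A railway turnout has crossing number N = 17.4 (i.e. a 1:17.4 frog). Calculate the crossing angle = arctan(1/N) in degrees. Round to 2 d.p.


1/N = 1/17.4 = 0.057471
angle = arctan(0.057471) = 0.057408 rad
angle = 0.057408 * 180/pi = 3.29 degrees

3.29


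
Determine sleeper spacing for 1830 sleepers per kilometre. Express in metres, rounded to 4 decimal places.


Spacing = 1000 m / number of sleepers
Spacing = 1000 / 1830
Spacing = 0.5464 m

0.5464


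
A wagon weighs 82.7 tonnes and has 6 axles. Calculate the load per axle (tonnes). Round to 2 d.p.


Load per axle = total weight / number of axles
Load = 82.7 / 6
Load = 13.78 tonnes

13.78


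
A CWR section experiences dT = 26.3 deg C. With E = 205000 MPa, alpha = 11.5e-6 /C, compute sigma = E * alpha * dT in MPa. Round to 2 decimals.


sigma = E * alpha * dT
sigma = 205000 * 11.5e-6 * 26.3
sigma = 2.3575 * 26.3
sigma = 62.00 MPa

62.00


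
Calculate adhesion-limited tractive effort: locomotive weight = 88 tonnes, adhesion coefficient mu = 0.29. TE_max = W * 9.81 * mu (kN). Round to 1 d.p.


TE_max = W * g * mu
TE_max = 88 * 9.81 * 0.29
TE_max = 863.28 * 0.29
TE_max = 250.4 kN

250.4


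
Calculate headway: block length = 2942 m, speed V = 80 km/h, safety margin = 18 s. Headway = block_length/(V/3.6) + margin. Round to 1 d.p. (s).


V = 80 / 3.6 = 22.2222 m/s
Block traversal time = 2942 / 22.2222 = 132.39 s
Headway = 132.39 + 18
Headway = 150.4 s

150.4


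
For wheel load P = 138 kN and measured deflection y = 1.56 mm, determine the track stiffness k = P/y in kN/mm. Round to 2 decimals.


Track stiffness k = P / y
k = 138 / 1.56
k = 88.46 kN/mm

88.46


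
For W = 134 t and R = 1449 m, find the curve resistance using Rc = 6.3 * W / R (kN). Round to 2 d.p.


Rc = 6.3 * W / R
Rc = 6.3 * 134 / 1449
Rc = 844.2 / 1449
Rc = 0.58 kN

0.58


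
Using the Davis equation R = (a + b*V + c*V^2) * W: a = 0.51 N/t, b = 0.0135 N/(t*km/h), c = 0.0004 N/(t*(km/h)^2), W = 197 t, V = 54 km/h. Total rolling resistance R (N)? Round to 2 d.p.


b*V = 0.0135 * 54 = 0.729
c*V^2 = 0.0004 * 2916 = 1.1664
R_per_t = 0.51 + 0.729 + 1.1664 = 2.4054 N/t
R_total = 2.4054 * 197 = 473.86 N

473.86


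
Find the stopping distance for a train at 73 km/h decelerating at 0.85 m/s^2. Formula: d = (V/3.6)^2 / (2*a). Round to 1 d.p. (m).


Convert speed: V = 73 / 3.6 = 20.2778 m/s
V^2 = 411.1883
d = 411.1883 / (2 * 0.85)
d = 411.1883 / 1.7
d = 241.9 m

241.9


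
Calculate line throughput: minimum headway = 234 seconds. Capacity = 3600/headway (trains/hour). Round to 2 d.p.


Capacity = 3600 / headway
Capacity = 3600 / 234
Capacity = 15.38 trains/hour

15.38


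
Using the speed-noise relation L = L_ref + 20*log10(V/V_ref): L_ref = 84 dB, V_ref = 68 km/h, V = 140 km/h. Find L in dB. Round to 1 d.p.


V/V_ref = 140 / 68 = 2.058824
log10(2.058824) = 0.313619
20 * 0.313619 = 6.2724
L = 84 + 6.2724 = 90.3 dB

90.3


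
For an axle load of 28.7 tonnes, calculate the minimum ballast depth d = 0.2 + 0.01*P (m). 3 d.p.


d = 0.2 + 0.01 * 28.7
d = 0.2 + 0.287
d = 0.487 m

0.487


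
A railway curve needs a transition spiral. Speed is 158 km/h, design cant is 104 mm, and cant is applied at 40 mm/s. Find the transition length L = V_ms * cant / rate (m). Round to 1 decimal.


Convert speed: V = 158 / 3.6 = 43.8889 m/s
L = 43.8889 * 104 / 40
L = 4564.4444 / 40
L = 114.1 m

114.1


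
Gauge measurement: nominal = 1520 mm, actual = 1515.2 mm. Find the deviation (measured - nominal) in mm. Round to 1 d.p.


Deviation = measured - nominal
Deviation = 1515.2 - 1520
Deviation = -4.8 mm

-4.8


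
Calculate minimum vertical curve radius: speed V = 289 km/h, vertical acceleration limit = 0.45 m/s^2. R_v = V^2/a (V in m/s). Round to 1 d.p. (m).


Convert speed: V = 289 / 3.6 = 80.2778 m/s
V^2 = 6444.5216 m^2/s^2
R_v = 6444.5216 / 0.45
R_v = 14321.2 m

14321.2


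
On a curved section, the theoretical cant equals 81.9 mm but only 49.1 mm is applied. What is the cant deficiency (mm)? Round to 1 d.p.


Cant deficiency = equilibrium cant - actual cant
CD = 81.9 - 49.1
CD = 32.8 mm

32.8


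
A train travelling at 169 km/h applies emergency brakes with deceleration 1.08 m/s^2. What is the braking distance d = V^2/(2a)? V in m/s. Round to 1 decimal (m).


Convert speed: V = 169 / 3.6 = 46.9444 m/s
V^2 = 2203.7809
d = 2203.7809 / (2 * 1.08)
d = 2203.7809 / 2.16
d = 1020.3 m

1020.3


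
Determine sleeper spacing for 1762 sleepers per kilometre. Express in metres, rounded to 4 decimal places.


Spacing = 1000 m / number of sleepers
Spacing = 1000 / 1762
Spacing = 0.5675 m

0.5675


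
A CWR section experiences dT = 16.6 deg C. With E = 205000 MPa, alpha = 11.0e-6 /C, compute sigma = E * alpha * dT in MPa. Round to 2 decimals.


sigma = E * alpha * dT
sigma = 205000 * 11.0e-6 * 16.6
sigma = 2.255 * 16.6
sigma = 37.43 MPa

37.43


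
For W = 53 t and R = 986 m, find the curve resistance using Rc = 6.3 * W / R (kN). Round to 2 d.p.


Rc = 6.3 * W / R
Rc = 6.3 * 53 / 986
Rc = 333.9 / 986
Rc = 0.34 kN

0.34


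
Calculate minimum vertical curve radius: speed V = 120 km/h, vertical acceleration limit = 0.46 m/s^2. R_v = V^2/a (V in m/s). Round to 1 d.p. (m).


Convert speed: V = 120 / 3.6 = 33.3333 m/s
V^2 = 1111.1111 m^2/s^2
R_v = 1111.1111 / 0.46
R_v = 2415.5 m

2415.5


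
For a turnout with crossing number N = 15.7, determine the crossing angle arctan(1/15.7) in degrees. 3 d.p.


1/N = 1/15.7 = 0.063694
angle = arctan(0.063694) = 0.063608 rad
angle = 0.063608 * 180/pi = 3.644 degrees

3.644


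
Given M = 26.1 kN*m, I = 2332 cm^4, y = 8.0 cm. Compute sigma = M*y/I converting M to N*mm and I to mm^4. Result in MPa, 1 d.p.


Convert units:
M = 26.1 kN*m = 26100000 N*mm
y = 8.0 cm = 80 mm
I = 2332 cm^4 = 23320000 mm^4
sigma = 26100000 * 80 / 23320000
sigma = 89.5 MPa

89.5


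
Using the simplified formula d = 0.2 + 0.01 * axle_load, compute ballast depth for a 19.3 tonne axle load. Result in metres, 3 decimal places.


d = 0.2 + 0.01 * 19.3
d = 0.2 + 0.193
d = 0.393 m

0.393


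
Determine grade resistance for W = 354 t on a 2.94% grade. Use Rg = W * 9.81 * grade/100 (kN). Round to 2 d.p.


Rg = W * 9.81 * grade / 100
Rg = 354 * 9.81 * 2.94 / 100
Rg = 3472.74 * 0.0294
Rg = 102.10 kN

102.10


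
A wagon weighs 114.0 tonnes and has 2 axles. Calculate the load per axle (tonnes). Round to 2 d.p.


Load per axle = total weight / number of axles
Load = 114.0 / 2
Load = 57.00 tonnes

57.00


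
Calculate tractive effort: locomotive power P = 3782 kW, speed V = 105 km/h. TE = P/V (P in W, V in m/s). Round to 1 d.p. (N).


Convert: P = 3782 kW = 3782000 W
V = 105 / 3.6 = 29.1667 m/s
TE = 3782000 / 29.1667
TE = 129668.6 N

129668.6


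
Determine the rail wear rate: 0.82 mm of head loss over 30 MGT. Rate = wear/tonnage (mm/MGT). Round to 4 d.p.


Wear rate = total wear / cumulative tonnage
Rate = 0.82 / 30
Rate = 0.0273 mm/MGT

0.0273


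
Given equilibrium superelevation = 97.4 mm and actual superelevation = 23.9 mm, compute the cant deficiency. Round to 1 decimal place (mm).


Cant deficiency = equilibrium cant - actual cant
CD = 97.4 - 23.9
CD = 73.5 mm

73.5


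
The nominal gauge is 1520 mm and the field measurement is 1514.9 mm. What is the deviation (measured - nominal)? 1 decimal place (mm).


Deviation = measured - nominal
Deviation = 1514.9 - 1520
Deviation = -5.1 mm

-5.1


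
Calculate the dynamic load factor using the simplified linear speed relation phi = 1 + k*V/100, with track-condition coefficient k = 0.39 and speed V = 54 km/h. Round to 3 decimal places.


phi = 1 + k * V / 100
phi = 1 + 0.39 * 54 / 100
phi = 1 + 0.2106
phi = 1.211

1.211


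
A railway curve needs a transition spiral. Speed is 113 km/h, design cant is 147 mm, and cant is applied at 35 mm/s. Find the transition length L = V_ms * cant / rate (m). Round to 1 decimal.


Convert speed: V = 113 / 3.6 = 31.3889 m/s
L = 31.3889 * 147 / 35
L = 4614.1667 / 35
L = 131.8 m

131.8


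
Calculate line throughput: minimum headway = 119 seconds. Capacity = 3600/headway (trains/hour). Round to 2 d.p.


Capacity = 3600 / headway
Capacity = 3600 / 119
Capacity = 30.25 trains/hour

30.25


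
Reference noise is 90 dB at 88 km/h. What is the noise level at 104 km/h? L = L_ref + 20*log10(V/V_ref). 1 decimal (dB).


V/V_ref = 104 / 88 = 1.181818
log10(1.181818) = 0.072551
20 * 0.072551 = 1.451
L = 90 + 1.451 = 91.5 dB

91.5


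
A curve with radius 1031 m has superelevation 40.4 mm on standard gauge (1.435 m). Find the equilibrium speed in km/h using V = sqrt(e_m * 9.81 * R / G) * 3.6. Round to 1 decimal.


Convert cant: e = 40.4 mm = 0.0404 m
V_ms = sqrt(0.0404 * 9.81 * 1031 / 1.435)
V_ms = sqrt(284.745675) = 16.8744 m/s
V = 16.8744 * 3.6 = 60.7 km/h

60.7


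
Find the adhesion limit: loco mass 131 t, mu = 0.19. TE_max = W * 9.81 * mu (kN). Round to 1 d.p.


TE_max = W * g * mu
TE_max = 131 * 9.81 * 0.19
TE_max = 1285.11 * 0.19
TE_max = 244.2 kN

244.2


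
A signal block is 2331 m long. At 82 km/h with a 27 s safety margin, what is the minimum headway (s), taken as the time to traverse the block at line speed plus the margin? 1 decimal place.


V = 82 / 3.6 = 22.7778 m/s
Block traversal time = 2331 / 22.7778 = 102.3366 s
Headway = 102.3366 + 27
Headway = 129.3 s

129.3


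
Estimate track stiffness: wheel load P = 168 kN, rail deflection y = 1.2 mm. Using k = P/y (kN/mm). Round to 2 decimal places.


Track stiffness k = P / y
k = 168 / 1.2
k = 140.00 kN/mm

140.00


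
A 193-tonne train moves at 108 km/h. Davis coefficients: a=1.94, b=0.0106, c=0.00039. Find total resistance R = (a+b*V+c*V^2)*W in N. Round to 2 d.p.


b*V = 0.0106 * 108 = 1.1448
c*V^2 = 0.00039 * 11664 = 4.54896
R_per_t = 1.94 + 1.1448 + 4.54896 = 7.63376 N/t
R_total = 7.63376 * 193 = 1473.32 N

1473.32


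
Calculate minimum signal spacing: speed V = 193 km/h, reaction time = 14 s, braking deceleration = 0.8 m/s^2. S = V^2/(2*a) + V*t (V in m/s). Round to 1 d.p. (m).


V = 193 / 3.6 = 53.6111 m/s
Braking distance = 53.6111^2 / (2*0.8) = 1796.3445 m
Sighting distance = 53.6111 * 14 = 750.5556 m
S = 1796.3445 + 750.5556 = 2546.9 m

2546.9


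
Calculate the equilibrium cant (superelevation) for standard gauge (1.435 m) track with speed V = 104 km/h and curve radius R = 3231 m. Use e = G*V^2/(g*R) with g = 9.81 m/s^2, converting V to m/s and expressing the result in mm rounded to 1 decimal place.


Convert speed: V = 104 / 3.6 = 28.8889 m/s
Apply formula: e = 1.435 * 28.8889^2 / (9.81 * 3231)
e = 1.435 * 834.5679 / 31696.11
e = 0.037784 m = 37.8 mm

37.8


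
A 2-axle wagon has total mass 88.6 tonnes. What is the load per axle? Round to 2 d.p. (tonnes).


Load per axle = total weight / number of axles
Load = 88.6 / 2
Load = 44.30 tonnes

44.30


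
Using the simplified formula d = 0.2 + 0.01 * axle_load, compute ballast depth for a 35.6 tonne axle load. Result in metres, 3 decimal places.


d = 0.2 + 0.01 * 35.6
d = 0.2 + 0.356
d = 0.556 m

0.556


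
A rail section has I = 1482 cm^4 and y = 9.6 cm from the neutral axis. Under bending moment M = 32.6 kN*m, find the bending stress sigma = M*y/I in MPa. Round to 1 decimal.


Convert units:
M = 32.6 kN*m = 32600000 N*mm
y = 9.6 cm = 96 mm
I = 1482 cm^4 = 14820000 mm^4
sigma = 32600000 * 96 / 14820000
sigma = 211.2 MPa

211.2


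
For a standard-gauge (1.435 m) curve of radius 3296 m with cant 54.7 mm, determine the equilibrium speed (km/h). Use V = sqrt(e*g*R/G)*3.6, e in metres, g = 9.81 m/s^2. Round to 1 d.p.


Convert cant: e = 54.7 mm = 0.0547 m
V_ms = sqrt(0.0547 * 9.81 * 3296 / 1.435)
V_ms = sqrt(1232.51336) = 35.1072 m/s
V = 35.1072 * 3.6 = 126.4 km/h

126.4


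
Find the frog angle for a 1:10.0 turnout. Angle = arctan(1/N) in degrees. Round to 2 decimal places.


1/N = 1/10.0 = 0.1
angle = arctan(0.1) = 0.099669 rad
angle = 0.099669 * 180/pi = 5.71 degrees

5.71


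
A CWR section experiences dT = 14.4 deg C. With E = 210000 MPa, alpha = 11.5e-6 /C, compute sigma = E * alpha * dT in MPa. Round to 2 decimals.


sigma = E * alpha * dT
sigma = 210000 * 11.5e-6 * 14.4
sigma = 2.415 * 14.4
sigma = 34.78 MPa

34.78


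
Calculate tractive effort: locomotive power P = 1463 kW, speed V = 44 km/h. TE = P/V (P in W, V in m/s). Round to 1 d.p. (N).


Convert: P = 1463 kW = 1463000 W
V = 44 / 3.6 = 12.2222 m/s
TE = 1463000 / 12.2222
TE = 119700.0 N

119700.0


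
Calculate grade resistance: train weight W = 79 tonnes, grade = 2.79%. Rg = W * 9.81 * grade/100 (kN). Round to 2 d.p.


Rg = W * 9.81 * grade / 100
Rg = 79 * 9.81 * 2.79 / 100
Rg = 774.99 * 0.0279
Rg = 21.62 kN

21.62


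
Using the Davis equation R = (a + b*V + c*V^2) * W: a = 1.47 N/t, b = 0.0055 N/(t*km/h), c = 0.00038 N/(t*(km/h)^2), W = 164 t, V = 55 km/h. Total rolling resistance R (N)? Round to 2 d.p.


b*V = 0.0055 * 55 = 0.3025
c*V^2 = 0.00038 * 3025 = 1.1495
R_per_t = 1.47 + 0.3025 + 1.1495 = 2.922 N/t
R_total = 2.922 * 164 = 479.21 N

479.21


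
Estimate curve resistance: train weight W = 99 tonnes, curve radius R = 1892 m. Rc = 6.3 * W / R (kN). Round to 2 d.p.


Rc = 6.3 * W / R
Rc = 6.3 * 99 / 1892
Rc = 623.7 / 1892
Rc = 0.33 kN

0.33


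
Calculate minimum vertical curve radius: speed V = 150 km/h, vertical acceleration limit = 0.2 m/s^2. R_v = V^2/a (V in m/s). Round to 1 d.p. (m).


Convert speed: V = 150 / 3.6 = 41.6667 m/s
V^2 = 1736.1111 m^2/s^2
R_v = 1736.1111 / 0.2
R_v = 8680.6 m

8680.6


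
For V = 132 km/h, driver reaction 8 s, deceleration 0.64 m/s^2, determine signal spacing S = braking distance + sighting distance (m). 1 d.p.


V = 132 / 3.6 = 36.6667 m/s
Braking distance = 36.6667^2 / (2*0.64) = 1050.3472 m
Sighting distance = 36.6667 * 8 = 293.3333 m
S = 1050.3472 + 293.3333 = 1343.7 m

1343.7


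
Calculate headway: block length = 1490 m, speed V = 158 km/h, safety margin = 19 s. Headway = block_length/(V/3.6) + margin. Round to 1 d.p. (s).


V = 158 / 3.6 = 43.8889 m/s
Block traversal time = 1490 / 43.8889 = 33.9494 s
Headway = 33.9494 + 19
Headway = 52.9 s

52.9


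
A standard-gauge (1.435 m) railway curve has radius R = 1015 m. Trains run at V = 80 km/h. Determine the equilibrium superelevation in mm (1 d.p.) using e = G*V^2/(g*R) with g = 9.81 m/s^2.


Convert speed: V = 80 / 3.6 = 22.2222 m/s
Apply formula: e = 1.435 * 22.2222^2 / (9.81 * 1015)
e = 1.435 * 493.8272 / 9957.15
e = 0.071169 m = 71.2 mm

71.2


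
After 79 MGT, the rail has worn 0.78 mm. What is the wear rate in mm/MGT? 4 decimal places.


Wear rate = total wear / cumulative tonnage
Rate = 0.78 / 79
Rate = 0.0099 mm/MGT

0.0099


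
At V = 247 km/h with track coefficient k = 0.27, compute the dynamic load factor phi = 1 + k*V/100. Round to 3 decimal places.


phi = 1 + k * V / 100
phi = 1 + 0.27 * 247 / 100
phi = 1 + 0.6669
phi = 1.667

1.667


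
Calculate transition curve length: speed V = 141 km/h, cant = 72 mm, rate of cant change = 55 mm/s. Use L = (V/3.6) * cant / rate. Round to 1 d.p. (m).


Convert speed: V = 141 / 3.6 = 39.1667 m/s
L = 39.1667 * 72 / 55
L = 2820.0 / 55
L = 51.3 m

51.3


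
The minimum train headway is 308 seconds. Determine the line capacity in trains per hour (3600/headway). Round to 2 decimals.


Capacity = 3600 / headway
Capacity = 3600 / 308
Capacity = 11.69 trains/hour

11.69


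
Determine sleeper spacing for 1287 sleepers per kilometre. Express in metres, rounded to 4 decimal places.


Spacing = 1000 m / number of sleepers
Spacing = 1000 / 1287
Spacing = 0.7770 m

0.7770


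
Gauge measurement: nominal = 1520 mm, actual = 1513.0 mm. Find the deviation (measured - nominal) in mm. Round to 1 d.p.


Deviation = measured - nominal
Deviation = 1513.0 - 1520
Deviation = -7.0 mm

-7.0


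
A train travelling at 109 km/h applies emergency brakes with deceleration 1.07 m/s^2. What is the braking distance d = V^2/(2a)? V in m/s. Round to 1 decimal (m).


Convert speed: V = 109 / 3.6 = 30.2778 m/s
V^2 = 916.7438
d = 916.7438 / (2 * 1.07)
d = 916.7438 / 2.14
d = 428.4 m

428.4


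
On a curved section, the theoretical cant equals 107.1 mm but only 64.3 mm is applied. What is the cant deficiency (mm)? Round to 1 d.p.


Cant deficiency = equilibrium cant - actual cant
CD = 107.1 - 64.3
CD = 42.8 mm

42.8


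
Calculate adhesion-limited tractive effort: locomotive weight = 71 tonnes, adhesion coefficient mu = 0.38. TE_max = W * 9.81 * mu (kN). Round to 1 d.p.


TE_max = W * g * mu
TE_max = 71 * 9.81 * 0.38
TE_max = 696.51 * 0.38
TE_max = 264.7 kN

264.7


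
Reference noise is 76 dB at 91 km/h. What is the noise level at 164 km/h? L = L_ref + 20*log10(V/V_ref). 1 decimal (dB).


V/V_ref = 164 / 91 = 1.802198
log10(1.802198) = 0.255802
20 * 0.255802 = 5.116
L = 76 + 5.116 = 81.1 dB

81.1


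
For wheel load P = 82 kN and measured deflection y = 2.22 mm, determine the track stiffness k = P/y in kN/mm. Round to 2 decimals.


Track stiffness k = P / y
k = 82 / 2.22
k = 36.94 kN/mm

36.94


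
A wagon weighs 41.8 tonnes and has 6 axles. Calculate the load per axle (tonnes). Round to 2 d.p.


Load per axle = total weight / number of axles
Load = 41.8 / 6
Load = 6.97 tonnes

6.97


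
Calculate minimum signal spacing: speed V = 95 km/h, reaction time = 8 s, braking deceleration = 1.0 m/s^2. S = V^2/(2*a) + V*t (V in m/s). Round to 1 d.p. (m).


V = 95 / 3.6 = 26.3889 m/s
Braking distance = 26.3889^2 / (2*1.0) = 348.1867 m
Sighting distance = 26.3889 * 8 = 211.1111 m
S = 348.1867 + 211.1111 = 559.3 m

559.3


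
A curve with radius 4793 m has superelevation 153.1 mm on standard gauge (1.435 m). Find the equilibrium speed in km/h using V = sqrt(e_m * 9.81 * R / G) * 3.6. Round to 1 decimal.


Convert cant: e = 153.1 mm = 0.1531 m
V_ms = sqrt(0.1531 * 9.81 * 4793 / 1.435)
V_ms = sqrt(5016.487403) = 70.8272 m/s
V = 70.8272 * 3.6 = 255.0 km/h

255.0


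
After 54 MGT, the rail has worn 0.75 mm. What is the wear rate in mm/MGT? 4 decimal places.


Wear rate = total wear / cumulative tonnage
Rate = 0.75 / 54
Rate = 0.0139 mm/MGT

0.0139


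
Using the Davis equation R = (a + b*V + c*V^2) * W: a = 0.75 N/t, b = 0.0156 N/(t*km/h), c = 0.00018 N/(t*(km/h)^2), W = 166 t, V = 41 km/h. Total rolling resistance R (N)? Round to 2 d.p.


b*V = 0.0156 * 41 = 0.6396
c*V^2 = 0.00018 * 1681 = 0.30258
R_per_t = 0.75 + 0.6396 + 0.30258 = 1.69218 N/t
R_total = 1.69218 * 166 = 280.90 N

280.90


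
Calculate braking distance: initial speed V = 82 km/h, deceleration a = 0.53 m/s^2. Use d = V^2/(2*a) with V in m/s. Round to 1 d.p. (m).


Convert speed: V = 82 / 3.6 = 22.7778 m/s
V^2 = 518.8272
d = 518.8272 / (2 * 0.53)
d = 518.8272 / 1.06
d = 489.5 m

489.5


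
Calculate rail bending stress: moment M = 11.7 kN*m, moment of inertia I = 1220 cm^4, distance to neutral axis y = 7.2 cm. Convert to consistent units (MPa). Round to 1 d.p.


Convert units:
M = 11.7 kN*m = 11700000 N*mm
y = 7.2 cm = 72 mm
I = 1220 cm^4 = 12200000 mm^4
sigma = 11700000 * 72 / 12200000
sigma = 69.0 MPa

69.0


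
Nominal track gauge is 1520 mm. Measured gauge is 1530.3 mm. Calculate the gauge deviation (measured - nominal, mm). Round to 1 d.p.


Deviation = measured - nominal
Deviation = 1530.3 - 1520
Deviation = 10.3 mm

10.3


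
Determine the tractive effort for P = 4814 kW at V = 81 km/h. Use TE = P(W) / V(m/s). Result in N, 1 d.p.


Convert: P = 4814 kW = 4814000 W
V = 81 / 3.6 = 22.5 m/s
TE = 4814000 / 22.5
TE = 213955.6 N

213955.6


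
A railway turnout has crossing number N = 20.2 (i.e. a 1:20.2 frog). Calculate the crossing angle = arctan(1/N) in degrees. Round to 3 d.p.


1/N = 1/20.2 = 0.049505
angle = arctan(0.049505) = 0.049465 rad
angle = 0.049465 * 180/pi = 2.834 degrees

2.834


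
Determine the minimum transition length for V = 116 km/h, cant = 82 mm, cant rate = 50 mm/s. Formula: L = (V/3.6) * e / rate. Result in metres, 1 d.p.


Convert speed: V = 116 / 3.6 = 32.2222 m/s
L = 32.2222 * 82 / 50
L = 2642.2222 / 50
L = 52.8 m

52.8


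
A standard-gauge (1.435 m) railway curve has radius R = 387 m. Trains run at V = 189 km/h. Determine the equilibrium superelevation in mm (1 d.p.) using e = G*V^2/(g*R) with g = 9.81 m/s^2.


Convert speed: V = 189 / 3.6 = 52.5 m/s
Apply formula: e = 1.435 * 52.5^2 / (9.81 * 387)
e = 1.435 * 2756.25 / 3796.47
e = 1.041815 m = 1041.8 mm

1041.8


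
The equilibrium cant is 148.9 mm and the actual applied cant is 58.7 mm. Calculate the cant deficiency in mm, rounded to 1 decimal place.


Cant deficiency = equilibrium cant - actual cant
CD = 148.9 - 58.7
CD = 90.2 mm

90.2


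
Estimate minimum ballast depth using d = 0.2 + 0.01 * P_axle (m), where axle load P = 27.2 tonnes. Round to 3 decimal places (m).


d = 0.2 + 0.01 * 27.2
d = 0.2 + 0.272
d = 0.472 m

0.472


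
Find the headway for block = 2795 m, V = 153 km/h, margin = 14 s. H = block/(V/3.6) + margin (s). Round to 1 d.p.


V = 153 / 3.6 = 42.5 m/s
Block traversal time = 2795 / 42.5 = 65.7647 s
Headway = 65.7647 + 14
Headway = 79.8 s

79.8


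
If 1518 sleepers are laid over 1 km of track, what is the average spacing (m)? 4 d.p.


Spacing = 1000 m / number of sleepers
Spacing = 1000 / 1518
Spacing = 0.6588 m

0.6588


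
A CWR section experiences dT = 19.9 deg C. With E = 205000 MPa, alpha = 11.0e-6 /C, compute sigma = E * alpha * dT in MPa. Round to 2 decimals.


sigma = E * alpha * dT
sigma = 205000 * 11.0e-6 * 19.9
sigma = 2.255 * 19.9
sigma = 44.87 MPa

44.87


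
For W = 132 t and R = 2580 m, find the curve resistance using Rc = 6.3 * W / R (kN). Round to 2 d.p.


Rc = 6.3 * W / R
Rc = 6.3 * 132 / 2580
Rc = 831.6 / 2580
Rc = 0.32 kN

0.32


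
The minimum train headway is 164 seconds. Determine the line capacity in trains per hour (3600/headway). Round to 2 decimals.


Capacity = 3600 / headway
Capacity = 3600 / 164
Capacity = 21.95 trains/hour

21.95


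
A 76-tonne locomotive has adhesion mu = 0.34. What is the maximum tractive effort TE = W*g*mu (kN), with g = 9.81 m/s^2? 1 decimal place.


TE_max = W * g * mu
TE_max = 76 * 9.81 * 0.34
TE_max = 745.56 * 0.34
TE_max = 253.5 kN

253.5


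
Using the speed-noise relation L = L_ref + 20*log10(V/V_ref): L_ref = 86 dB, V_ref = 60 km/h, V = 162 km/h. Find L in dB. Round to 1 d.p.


V/V_ref = 162 / 60 = 2.7
log10(2.7) = 0.431364
20 * 0.431364 = 8.6273
L = 86 + 8.6273 = 94.6 dB

94.6


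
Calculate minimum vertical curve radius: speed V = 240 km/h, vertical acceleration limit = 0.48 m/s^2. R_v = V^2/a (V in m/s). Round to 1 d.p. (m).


Convert speed: V = 240 / 3.6 = 66.6667 m/s
V^2 = 4444.4444 m^2/s^2
R_v = 4444.4444 / 0.48
R_v = 9259.3 m

9259.3


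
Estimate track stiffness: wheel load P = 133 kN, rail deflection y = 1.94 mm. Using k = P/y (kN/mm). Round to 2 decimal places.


Track stiffness k = P / y
k = 133 / 1.94
k = 68.56 kN/mm

68.56


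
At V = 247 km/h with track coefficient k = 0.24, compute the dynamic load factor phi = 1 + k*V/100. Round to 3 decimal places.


phi = 1 + k * V / 100
phi = 1 + 0.24 * 247 / 100
phi = 1 + 0.5928
phi = 1.593

1.593


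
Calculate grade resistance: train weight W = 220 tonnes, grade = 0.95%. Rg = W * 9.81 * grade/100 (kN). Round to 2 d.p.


Rg = W * 9.81 * grade / 100
Rg = 220 * 9.81 * 0.95 / 100
Rg = 2158.2 * 0.0095
Rg = 20.50 kN

20.50


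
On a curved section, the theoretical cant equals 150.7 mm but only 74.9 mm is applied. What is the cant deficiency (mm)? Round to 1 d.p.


Cant deficiency = equilibrium cant - actual cant
CD = 150.7 - 74.9
CD = 75.8 mm

75.8


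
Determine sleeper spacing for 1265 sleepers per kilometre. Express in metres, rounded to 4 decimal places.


Spacing = 1000 m / number of sleepers
Spacing = 1000 / 1265
Spacing = 0.7905 m

0.7905


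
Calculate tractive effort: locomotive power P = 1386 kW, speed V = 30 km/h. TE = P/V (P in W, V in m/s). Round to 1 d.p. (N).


Convert: P = 1386 kW = 1386000 W
V = 30 / 3.6 = 8.3333 m/s
TE = 1386000 / 8.3333
TE = 166320.0 N

166320.0


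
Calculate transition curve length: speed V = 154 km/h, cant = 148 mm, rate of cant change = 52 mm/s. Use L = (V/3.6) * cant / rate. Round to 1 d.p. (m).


Convert speed: V = 154 / 3.6 = 42.7778 m/s
L = 42.7778 * 148 / 52
L = 6331.1111 / 52
L = 121.8 m

121.8


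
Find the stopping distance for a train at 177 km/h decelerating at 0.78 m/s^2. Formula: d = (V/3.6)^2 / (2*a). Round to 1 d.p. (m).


Convert speed: V = 177 / 3.6 = 49.1667 m/s
V^2 = 2417.3611
d = 2417.3611 / (2 * 0.78)
d = 2417.3611 / 1.56
d = 1549.6 m

1549.6


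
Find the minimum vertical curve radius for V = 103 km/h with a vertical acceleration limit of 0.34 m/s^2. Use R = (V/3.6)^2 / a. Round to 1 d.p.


Convert speed: V = 103 / 3.6 = 28.6111 m/s
V^2 = 818.5957 m^2/s^2
R_v = 818.5957 / 0.34
R_v = 2407.6 m

2407.6


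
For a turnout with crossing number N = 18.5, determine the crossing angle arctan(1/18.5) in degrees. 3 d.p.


1/N = 1/18.5 = 0.054054
angle = arctan(0.054054) = 0.054002 rad
angle = 0.054002 * 180/pi = 3.094 degrees

3.094


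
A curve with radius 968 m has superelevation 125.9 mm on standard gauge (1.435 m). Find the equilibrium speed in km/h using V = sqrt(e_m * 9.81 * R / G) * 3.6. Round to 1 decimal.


Convert cant: e = 125.9 mm = 0.1259 m
V_ms = sqrt(0.1259 * 9.81 * 968 / 1.435)
V_ms = sqrt(833.140399) = 28.8642 m/s
V = 28.8642 * 3.6 = 103.9 km/h

103.9


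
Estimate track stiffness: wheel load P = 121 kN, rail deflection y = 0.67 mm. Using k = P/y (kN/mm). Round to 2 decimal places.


Track stiffness k = P / y
k = 121 / 0.67
k = 180.60 kN/mm

180.60


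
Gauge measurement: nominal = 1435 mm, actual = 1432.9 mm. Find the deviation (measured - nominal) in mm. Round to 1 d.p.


Deviation = measured - nominal
Deviation = 1432.9 - 1435
Deviation = -2.1 mm

-2.1


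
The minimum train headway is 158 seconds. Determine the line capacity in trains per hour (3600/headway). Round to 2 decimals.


Capacity = 3600 / headway
Capacity = 3600 / 158
Capacity = 22.78 trains/hour

22.78


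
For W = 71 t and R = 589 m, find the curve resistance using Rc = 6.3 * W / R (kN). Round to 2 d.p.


Rc = 6.3 * W / R
Rc = 6.3 * 71 / 589
Rc = 447.3 / 589
Rc = 0.76 kN

0.76


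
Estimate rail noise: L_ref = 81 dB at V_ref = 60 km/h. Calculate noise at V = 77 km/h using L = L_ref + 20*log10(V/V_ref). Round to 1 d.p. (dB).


V/V_ref = 77 / 60 = 1.283333
log10(1.283333) = 0.108339
20 * 0.108339 = 2.1668
L = 81 + 2.1668 = 83.2 dB

83.2


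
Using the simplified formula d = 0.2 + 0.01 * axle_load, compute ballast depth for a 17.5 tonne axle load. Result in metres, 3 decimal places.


d = 0.2 + 0.01 * 17.5
d = 0.2 + 0.175
d = 0.375 m

0.375


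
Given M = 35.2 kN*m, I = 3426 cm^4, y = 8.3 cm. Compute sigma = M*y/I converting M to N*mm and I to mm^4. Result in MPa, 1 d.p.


Convert units:
M = 35.2 kN*m = 35200000 N*mm
y = 8.3 cm = 83 mm
I = 3426 cm^4 = 34260000 mm^4
sigma = 35200000 * 83 / 34260000
sigma = 85.3 MPa

85.3


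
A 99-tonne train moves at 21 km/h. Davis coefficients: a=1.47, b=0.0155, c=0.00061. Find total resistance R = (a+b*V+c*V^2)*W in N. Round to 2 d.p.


b*V = 0.0155 * 21 = 0.3255
c*V^2 = 0.00061 * 441 = 0.26901
R_per_t = 1.47 + 0.3255 + 0.26901 = 2.06451 N/t
R_total = 2.06451 * 99 = 204.39 N

204.39


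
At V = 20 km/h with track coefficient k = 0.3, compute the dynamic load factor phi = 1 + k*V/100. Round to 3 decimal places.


phi = 1 + k * V / 100
phi = 1 + 0.3 * 20 / 100
phi = 1 + 0.06
phi = 1.060

1.060


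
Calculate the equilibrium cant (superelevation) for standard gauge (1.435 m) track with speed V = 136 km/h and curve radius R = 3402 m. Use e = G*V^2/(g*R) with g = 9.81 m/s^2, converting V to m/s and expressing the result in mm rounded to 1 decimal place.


Convert speed: V = 136 / 3.6 = 37.7778 m/s
Apply formula: e = 1.435 * 37.7778^2 / (9.81 * 3402)
e = 1.435 * 1427.1605 / 33373.62
e = 0.061365 m = 61.4 mm

61.4


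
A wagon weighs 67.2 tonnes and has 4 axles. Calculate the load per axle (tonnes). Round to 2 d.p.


Load per axle = total weight / number of axles
Load = 67.2 / 4
Load = 16.80 tonnes

16.80


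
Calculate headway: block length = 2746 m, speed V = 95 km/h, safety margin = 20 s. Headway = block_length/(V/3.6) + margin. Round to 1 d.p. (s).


V = 95 / 3.6 = 26.3889 m/s
Block traversal time = 2746 / 26.3889 = 104.0589 s
Headway = 104.0589 + 20
Headway = 124.1 s

124.1


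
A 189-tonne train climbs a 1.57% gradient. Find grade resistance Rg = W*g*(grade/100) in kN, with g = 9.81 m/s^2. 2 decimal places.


Rg = W * 9.81 * grade / 100
Rg = 189 * 9.81 * 1.57 / 100
Rg = 1854.09 * 0.0157
Rg = 29.11 kN

29.11


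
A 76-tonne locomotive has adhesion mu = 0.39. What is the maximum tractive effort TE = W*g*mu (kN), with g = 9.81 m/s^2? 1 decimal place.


TE_max = W * g * mu
TE_max = 76 * 9.81 * 0.39
TE_max = 745.56 * 0.39
TE_max = 290.8 kN

290.8


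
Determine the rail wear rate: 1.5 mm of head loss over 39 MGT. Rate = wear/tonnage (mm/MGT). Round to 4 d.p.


Wear rate = total wear / cumulative tonnage
Rate = 1.5 / 39
Rate = 0.0385 mm/MGT

0.0385


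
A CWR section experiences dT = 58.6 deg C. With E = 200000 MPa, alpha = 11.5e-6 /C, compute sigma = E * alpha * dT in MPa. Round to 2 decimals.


sigma = E * alpha * dT
sigma = 200000 * 11.5e-6 * 58.6
sigma = 2.3 * 58.6
sigma = 134.78 MPa

134.78


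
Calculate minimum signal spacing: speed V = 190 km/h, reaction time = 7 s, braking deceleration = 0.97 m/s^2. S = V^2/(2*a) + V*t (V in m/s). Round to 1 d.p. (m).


V = 190 / 3.6 = 52.7778 m/s
Braking distance = 52.7778^2 / (2*0.97) = 1435.8216 m
Sighting distance = 52.7778 * 7 = 369.4444 m
S = 1435.8216 + 369.4444 = 1805.3 m

1805.3


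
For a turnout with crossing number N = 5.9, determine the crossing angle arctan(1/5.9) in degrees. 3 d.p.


1/N = 1/5.9 = 0.169492
angle = arctan(0.169492) = 0.167896 rad
angle = 0.167896 * 180/pi = 9.620 degrees

9.620


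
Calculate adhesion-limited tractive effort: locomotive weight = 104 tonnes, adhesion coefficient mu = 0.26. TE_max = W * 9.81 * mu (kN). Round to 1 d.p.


TE_max = W * g * mu
TE_max = 104 * 9.81 * 0.26
TE_max = 1020.24 * 0.26
TE_max = 265.3 kN

265.3


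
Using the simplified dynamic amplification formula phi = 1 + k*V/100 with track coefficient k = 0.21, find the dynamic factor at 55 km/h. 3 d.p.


phi = 1 + k * V / 100
phi = 1 + 0.21 * 55 / 100
phi = 1 + 0.1155
phi = 1.116

1.116


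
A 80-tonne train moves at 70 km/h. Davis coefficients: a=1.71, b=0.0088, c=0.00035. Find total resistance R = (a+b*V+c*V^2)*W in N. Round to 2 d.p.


b*V = 0.0088 * 70 = 0.616
c*V^2 = 0.00035 * 4900 = 1.715
R_per_t = 1.71 + 0.616 + 1.715 = 4.041 N/t
R_total = 4.041 * 80 = 323.28 N

323.28


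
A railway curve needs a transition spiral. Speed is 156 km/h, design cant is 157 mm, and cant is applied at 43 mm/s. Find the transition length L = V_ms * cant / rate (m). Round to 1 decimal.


Convert speed: V = 156 / 3.6 = 43.3333 m/s
L = 43.3333 * 157 / 43
L = 6803.3333 / 43
L = 158.2 m

158.2


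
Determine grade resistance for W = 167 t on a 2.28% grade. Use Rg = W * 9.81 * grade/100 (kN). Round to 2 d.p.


Rg = W * 9.81 * grade / 100
Rg = 167 * 9.81 * 2.28 / 100
Rg = 1638.27 * 0.0228
Rg = 37.35 kN

37.35


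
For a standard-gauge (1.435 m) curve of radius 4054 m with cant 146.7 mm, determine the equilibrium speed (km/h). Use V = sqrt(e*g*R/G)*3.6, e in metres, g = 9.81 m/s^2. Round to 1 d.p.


Convert cant: e = 146.7 mm = 0.1467 m
V_ms = sqrt(0.1467 * 9.81 * 4054 / 1.435)
V_ms = sqrt(4065.659134) = 63.7625 m/s
V = 63.7625 * 3.6 = 229.5 km/h

229.5


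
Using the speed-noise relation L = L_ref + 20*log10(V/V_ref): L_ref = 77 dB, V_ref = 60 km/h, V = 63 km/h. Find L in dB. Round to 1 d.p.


V/V_ref = 63 / 60 = 1.05
log10(1.05) = 0.021189
20 * 0.021189 = 0.4238
L = 77 + 0.4238 = 77.4 dB

77.4


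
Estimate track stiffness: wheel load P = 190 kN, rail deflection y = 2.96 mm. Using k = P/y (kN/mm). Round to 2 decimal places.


Track stiffness k = P / y
k = 190 / 2.96
k = 64.19 kN/mm

64.19


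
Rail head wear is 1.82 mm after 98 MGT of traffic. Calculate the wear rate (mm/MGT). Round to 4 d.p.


Wear rate = total wear / cumulative tonnage
Rate = 1.82 / 98
Rate = 0.0186 mm/MGT

0.0186


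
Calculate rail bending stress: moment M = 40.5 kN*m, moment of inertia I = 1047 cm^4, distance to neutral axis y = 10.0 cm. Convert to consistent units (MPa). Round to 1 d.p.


Convert units:
M = 40.5 kN*m = 40500000 N*mm
y = 10.0 cm = 100 mm
I = 1047 cm^4 = 10470000 mm^4
sigma = 40500000 * 100 / 10470000
sigma = 386.8 MPa

386.8


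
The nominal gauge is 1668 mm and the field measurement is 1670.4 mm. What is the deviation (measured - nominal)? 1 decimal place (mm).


Deviation = measured - nominal
Deviation = 1670.4 - 1668
Deviation = 2.4 mm

2.4


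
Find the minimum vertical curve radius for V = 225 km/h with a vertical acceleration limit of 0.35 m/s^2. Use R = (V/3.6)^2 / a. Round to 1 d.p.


Convert speed: V = 225 / 3.6 = 62.5 m/s
V^2 = 3906.25 m^2/s^2
R_v = 3906.25 / 0.35
R_v = 11160.7 m

11160.7


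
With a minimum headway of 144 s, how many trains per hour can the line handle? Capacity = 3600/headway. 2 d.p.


Capacity = 3600 / headway
Capacity = 3600 / 144
Capacity = 25.00 trains/hour

25.00


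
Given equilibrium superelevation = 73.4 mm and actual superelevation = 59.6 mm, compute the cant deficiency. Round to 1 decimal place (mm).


Cant deficiency = equilibrium cant - actual cant
CD = 73.4 - 59.6
CD = 13.8 mm

13.8


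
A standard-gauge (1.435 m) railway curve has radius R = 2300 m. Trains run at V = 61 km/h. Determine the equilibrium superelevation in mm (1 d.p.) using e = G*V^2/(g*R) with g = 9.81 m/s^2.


Convert speed: V = 61 / 3.6 = 16.9444 m/s
Apply formula: e = 1.435 * 16.9444^2 / (9.81 * 2300)
e = 1.435 * 287.1142 / 22563.0
e = 0.01826 m = 18.3 mm

18.3


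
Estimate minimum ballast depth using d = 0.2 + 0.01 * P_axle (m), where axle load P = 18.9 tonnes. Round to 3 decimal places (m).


d = 0.2 + 0.01 * 18.9
d = 0.2 + 0.189
d = 0.389 m

0.389


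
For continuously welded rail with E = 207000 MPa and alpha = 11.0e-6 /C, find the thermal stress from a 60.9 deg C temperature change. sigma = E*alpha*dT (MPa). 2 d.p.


sigma = E * alpha * dT
sigma = 207000 * 11.0e-6 * 60.9
sigma = 2.277 * 60.9
sigma = 138.67 MPa

138.67


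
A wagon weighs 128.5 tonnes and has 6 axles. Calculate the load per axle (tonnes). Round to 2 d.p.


Load per axle = total weight / number of axles
Load = 128.5 / 6
Load = 21.42 tonnes

21.42


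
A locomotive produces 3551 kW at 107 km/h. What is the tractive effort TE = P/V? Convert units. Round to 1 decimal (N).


Convert: P = 3551 kW = 3551000 W
V = 107 / 3.6 = 29.7222 m/s
TE = 3551000 / 29.7222
TE = 119472.9 N

119472.9


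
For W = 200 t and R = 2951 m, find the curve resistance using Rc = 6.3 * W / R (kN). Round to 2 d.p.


Rc = 6.3 * W / R
Rc = 6.3 * 200 / 2951
Rc = 1260.0 / 2951
Rc = 0.43 kN

0.43


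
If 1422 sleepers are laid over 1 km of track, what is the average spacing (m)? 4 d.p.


Spacing = 1000 m / number of sleepers
Spacing = 1000 / 1422
Spacing = 0.7032 m

0.7032


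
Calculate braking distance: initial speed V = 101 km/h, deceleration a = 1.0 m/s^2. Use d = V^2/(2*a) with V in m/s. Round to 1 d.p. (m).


Convert speed: V = 101 / 3.6 = 28.0556 m/s
V^2 = 787.1142
d = 787.1142 / (2 * 1.0)
d = 787.1142 / 2.0
d = 393.6 m

393.6


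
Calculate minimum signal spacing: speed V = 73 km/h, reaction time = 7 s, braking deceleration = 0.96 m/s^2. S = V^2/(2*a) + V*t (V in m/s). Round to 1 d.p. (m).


V = 73 / 3.6 = 20.2778 m/s
Braking distance = 20.2778^2 / (2*0.96) = 214.1606 m
Sighting distance = 20.2778 * 7 = 141.9444 m
S = 214.1606 + 141.9444 = 356.1 m

356.1


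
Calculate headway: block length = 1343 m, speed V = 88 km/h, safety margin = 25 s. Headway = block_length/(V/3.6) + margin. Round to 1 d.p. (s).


V = 88 / 3.6 = 24.4444 m/s
Block traversal time = 1343 / 24.4444 = 54.9409 s
Headway = 54.9409 + 25
Headway = 79.9 s

79.9


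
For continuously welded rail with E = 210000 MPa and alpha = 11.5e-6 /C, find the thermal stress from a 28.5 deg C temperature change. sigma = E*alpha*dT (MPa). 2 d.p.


sigma = E * alpha * dT
sigma = 210000 * 11.5e-6 * 28.5
sigma = 2.415 * 28.5
sigma = 68.83 MPa

68.83


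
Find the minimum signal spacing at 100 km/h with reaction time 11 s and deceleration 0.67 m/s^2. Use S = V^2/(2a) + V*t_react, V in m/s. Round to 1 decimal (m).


V = 100 / 3.6 = 27.7778 m/s
Braking distance = 27.7778^2 / (2*0.67) = 575.8246 m
Sighting distance = 27.7778 * 11 = 305.5556 m
S = 575.8246 + 305.5556 = 881.4 m

881.4


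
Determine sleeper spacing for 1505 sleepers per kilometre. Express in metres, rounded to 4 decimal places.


Spacing = 1000 m / number of sleepers
Spacing = 1000 / 1505
Spacing = 0.6645 m

0.6645


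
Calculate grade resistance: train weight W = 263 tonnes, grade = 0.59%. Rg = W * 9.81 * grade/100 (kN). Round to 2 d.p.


Rg = W * 9.81 * grade / 100
Rg = 263 * 9.81 * 0.59 / 100
Rg = 2580.03 * 0.0059
Rg = 15.22 kN

15.22


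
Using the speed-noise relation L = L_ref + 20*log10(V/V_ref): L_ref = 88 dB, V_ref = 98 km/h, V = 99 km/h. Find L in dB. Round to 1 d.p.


V/V_ref = 99 / 98 = 1.010204
log10(1.010204) = 0.004409
20 * 0.004409 = 0.0882
L = 88 + 0.0882 = 88.1 dB

88.1


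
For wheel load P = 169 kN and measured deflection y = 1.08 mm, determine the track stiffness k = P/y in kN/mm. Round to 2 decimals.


Track stiffness k = P / y
k = 169 / 1.08
k = 156.48 kN/mm

156.48


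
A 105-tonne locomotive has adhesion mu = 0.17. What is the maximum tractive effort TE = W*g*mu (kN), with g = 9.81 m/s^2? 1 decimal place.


TE_max = W * g * mu
TE_max = 105 * 9.81 * 0.17
TE_max = 1030.05 * 0.17
TE_max = 175.1 kN

175.1


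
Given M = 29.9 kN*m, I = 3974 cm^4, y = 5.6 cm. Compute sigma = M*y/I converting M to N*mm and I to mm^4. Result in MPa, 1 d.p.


Convert units:
M = 29.9 kN*m = 29900000 N*mm
y = 5.6 cm = 56 mm
I = 3974 cm^4 = 39740000 mm^4
sigma = 29900000 * 56 / 39740000
sigma = 42.1 MPa

42.1


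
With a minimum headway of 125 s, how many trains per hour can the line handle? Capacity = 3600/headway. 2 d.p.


Capacity = 3600 / headway
Capacity = 3600 / 125
Capacity = 28.80 trains/hour

28.80


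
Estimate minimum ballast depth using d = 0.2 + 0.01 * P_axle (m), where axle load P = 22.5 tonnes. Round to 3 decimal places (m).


d = 0.2 + 0.01 * 22.5
d = 0.2 + 0.225
d = 0.425 m

0.425


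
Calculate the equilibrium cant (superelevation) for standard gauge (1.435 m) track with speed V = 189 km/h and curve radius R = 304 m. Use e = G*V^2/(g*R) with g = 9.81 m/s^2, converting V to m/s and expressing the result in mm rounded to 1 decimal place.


Convert speed: V = 189 / 3.6 = 52.5 m/s
Apply formula: e = 1.435 * 52.5^2 / (9.81 * 304)
e = 1.435 * 2756.25 / 2982.24
e = 1.326258 m = 1326.3 mm

1326.3
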